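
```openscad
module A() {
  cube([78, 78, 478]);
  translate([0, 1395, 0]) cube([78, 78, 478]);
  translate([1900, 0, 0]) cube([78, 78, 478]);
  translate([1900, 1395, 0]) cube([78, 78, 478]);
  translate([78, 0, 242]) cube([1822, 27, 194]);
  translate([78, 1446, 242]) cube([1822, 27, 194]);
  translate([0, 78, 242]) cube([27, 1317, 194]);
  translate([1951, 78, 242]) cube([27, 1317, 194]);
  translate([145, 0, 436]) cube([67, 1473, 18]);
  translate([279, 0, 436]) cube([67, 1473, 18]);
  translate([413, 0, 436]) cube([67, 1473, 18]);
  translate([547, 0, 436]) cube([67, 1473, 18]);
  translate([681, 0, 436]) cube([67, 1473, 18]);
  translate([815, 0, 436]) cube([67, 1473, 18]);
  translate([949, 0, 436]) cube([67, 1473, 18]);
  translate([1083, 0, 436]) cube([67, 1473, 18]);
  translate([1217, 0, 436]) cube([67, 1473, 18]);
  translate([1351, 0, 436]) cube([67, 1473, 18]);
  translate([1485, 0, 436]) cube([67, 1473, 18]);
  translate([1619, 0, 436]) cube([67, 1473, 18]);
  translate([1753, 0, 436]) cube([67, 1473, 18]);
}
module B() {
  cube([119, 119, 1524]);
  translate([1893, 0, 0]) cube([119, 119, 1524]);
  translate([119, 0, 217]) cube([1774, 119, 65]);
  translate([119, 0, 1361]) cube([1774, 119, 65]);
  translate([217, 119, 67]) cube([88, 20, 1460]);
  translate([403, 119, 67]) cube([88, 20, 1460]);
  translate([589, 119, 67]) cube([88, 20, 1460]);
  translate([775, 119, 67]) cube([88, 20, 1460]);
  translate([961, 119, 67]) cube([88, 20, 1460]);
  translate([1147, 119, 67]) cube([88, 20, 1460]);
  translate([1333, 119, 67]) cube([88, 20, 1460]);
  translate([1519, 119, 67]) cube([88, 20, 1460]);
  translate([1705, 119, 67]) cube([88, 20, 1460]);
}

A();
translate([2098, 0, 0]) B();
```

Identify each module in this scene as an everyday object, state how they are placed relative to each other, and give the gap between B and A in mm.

The fence section's nearest face is 120 mm from the bed frame's +x face.

A is a bed frame. B is a fence section. The fence section is on the floor beside the bed frame on its +x side. The gap between the fence section and the bed frame is 120 mm.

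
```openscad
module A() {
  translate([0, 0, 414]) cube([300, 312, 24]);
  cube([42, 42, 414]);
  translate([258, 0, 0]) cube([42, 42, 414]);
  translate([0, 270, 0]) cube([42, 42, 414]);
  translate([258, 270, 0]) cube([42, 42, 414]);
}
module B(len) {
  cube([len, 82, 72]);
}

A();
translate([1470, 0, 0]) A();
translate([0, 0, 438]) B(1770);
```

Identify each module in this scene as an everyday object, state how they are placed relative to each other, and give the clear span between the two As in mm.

Second stool starts at x = 1470; first ends at x = 300; clear span = 1470 − 300 = 1170 mm.

A is a stool. B is a beam. A beam spans the tops of two stools. The clear span between the two stools is 1170 mm.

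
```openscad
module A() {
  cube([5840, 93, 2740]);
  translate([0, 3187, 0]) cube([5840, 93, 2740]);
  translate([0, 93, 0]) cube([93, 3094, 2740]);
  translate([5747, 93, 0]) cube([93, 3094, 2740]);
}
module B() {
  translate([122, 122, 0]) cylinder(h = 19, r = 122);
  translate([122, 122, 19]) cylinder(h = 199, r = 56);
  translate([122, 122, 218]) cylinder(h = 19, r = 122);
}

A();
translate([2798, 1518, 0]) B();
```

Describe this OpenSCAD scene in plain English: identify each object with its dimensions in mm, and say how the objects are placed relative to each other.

A is a box-shaped house frame (walls only): outside footprint 5840×3280 mm, wall height 2740 mm, wall thickness 93 mm. The two y-facing walls run the full x-width; the two x-facing walls fit between the inner faces of the y-facing walls.

B is a spool: two coaxial disc flanges of radius 122 mm and thickness 19 mm, joined by a core cylinder of radius 56 mm and height 199 mm. The lower flange rests on z = 0 and the three cylinders share a vertical axis.

The spool sits inside the house frame, centred.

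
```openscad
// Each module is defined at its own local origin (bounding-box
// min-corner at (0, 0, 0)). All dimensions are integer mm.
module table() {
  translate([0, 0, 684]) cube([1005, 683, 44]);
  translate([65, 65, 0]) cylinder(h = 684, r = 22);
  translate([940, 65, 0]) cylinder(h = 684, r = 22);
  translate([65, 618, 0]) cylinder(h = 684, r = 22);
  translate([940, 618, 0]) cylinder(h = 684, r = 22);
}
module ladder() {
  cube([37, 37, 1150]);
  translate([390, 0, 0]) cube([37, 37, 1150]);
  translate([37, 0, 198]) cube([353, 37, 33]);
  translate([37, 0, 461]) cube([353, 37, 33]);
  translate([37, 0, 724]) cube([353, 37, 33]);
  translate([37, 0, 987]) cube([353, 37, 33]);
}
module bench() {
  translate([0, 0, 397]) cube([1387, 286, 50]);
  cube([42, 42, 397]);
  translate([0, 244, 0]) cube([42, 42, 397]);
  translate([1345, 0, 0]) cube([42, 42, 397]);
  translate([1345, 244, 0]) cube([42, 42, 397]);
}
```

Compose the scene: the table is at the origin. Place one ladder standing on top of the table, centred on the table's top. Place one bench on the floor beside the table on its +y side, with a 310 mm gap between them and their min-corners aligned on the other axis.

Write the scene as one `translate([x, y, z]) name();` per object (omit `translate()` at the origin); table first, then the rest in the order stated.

table();
translate([289, 323, 728]) ladder();
translate([0, 993, 0]) bench();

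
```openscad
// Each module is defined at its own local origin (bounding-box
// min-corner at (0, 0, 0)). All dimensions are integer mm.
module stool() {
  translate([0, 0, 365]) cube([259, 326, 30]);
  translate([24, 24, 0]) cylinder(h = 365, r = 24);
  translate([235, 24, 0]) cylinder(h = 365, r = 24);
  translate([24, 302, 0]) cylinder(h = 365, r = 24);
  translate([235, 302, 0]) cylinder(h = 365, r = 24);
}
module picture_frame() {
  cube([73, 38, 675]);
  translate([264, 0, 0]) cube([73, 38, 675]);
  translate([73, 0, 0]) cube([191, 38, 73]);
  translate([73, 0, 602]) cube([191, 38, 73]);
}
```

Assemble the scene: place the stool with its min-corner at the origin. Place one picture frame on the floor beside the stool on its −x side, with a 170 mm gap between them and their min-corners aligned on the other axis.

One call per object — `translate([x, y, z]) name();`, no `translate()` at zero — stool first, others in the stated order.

stool();
translate([-507, 0, 0]) picture_frame();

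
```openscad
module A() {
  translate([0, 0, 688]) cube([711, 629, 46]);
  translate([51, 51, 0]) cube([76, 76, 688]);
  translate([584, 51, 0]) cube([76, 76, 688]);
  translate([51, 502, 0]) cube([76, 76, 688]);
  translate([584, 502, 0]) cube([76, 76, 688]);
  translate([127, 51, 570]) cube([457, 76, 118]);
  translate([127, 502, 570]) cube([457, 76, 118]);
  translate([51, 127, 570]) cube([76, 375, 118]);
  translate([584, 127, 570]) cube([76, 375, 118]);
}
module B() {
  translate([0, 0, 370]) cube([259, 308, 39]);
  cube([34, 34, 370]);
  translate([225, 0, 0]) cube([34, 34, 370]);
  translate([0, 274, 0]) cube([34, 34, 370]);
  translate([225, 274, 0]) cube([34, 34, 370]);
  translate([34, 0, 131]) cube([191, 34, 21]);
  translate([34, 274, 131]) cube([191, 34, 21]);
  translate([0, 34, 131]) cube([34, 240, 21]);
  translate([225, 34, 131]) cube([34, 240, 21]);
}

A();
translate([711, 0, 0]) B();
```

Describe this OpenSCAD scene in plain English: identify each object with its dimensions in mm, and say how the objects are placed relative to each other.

A is a rectangular dining table. The top is 711×629×46 mm with its upper surface at z = 734 mm. It stands on four 76×76 mm square legs, each inset 51 mm from the nearest pair of top edges, running from the floor to the underside of the top. Four apron rails, 76 mm thick and 118 mm tall, run between adjacent legs with their top edges flush with the underside of the top and their outer faces flush with the legs' outer faces.

B is a four-legged stool. The seat is 259×308 mm, 39 mm thick, top at z = 409 mm. It stands on four square legs, each 34×34 mm in cross-section, from z = 0 to the seat underside, each flush with a corner of the seat. Four stretchers, 34 mm wide and 21 mm tall, connect adjacent legs with their undersides at z = 131 mm, each running between the inner faces of the legs it joins and aligned with the legs' outer faces on the other axis.

The stool is against the table's +x side, with their −y faces flush.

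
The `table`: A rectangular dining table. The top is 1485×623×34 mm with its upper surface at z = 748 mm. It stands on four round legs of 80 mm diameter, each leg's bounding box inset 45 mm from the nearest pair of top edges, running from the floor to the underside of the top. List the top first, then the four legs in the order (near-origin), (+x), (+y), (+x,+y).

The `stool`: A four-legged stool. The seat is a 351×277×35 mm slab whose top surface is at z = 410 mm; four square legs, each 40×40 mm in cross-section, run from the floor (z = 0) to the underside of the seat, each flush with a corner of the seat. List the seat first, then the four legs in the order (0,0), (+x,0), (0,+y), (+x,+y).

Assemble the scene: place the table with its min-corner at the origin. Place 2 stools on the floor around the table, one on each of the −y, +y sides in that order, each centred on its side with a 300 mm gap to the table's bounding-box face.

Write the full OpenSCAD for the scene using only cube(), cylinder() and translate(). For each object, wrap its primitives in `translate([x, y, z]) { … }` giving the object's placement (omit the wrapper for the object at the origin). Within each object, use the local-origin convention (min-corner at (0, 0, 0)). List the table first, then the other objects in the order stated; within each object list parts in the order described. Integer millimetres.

translate([0, 0, 714]) cube([1485, 623, 34]);
translate([85, 85, 0]) cylinder(h = 714, r = 40);
translate([1400, 85, 0]) cylinder(h = 714, r = 40);
translate([85, 538, 0]) cylinder(h = 714, r = 40);
translate([1400, 538, 0]) cylinder(h = 714, r = 40);
translate([567, -577, 0]) {
  translate([0, 0, 375]) cube([351, 277, 35]);
  cube([40, 40, 375]);
  translate([311, 0, 0]) cube([40, 40, 375]);
  translate([0, 237, 0]) cube([40, 40, 375]);
  translate([311, 237, 0]) cube([40, 40, 375]);
}
translate([567, 923, 0]) {
  translate([0, 0, 375]) cube([351, 277, 35]);
  cube([40, 40, 375]);
  translate([311, 0, 0]) cube([40, 40, 375]);
  translate([0, 237, 0]) cube([40, 40, 375]);
  translate([311, 237, 0]) cube([40, 40, 375]);
}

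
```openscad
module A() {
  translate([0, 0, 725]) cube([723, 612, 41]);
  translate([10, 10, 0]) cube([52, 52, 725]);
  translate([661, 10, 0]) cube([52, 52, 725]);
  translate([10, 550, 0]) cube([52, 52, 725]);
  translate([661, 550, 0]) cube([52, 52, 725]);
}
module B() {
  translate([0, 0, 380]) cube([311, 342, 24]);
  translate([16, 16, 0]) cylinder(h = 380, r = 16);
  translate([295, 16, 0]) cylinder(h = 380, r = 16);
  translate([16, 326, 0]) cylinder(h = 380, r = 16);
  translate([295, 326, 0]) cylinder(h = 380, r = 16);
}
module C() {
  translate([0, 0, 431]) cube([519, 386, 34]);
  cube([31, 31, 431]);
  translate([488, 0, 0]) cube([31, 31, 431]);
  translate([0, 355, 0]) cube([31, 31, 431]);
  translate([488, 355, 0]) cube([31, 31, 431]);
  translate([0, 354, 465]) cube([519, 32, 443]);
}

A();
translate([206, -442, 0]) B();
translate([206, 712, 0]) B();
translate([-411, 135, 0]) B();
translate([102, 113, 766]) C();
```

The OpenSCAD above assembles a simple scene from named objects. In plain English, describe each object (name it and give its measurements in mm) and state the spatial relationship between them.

A is a table with a 723×612 mm rectangular top, 41 mm thick, top surface at z = 766 mm, supported by four 52×52 mm square legs, each inset 10 mm from the nearest pair of top edges, running from the floor.

B is a four-legged stool. The seat is a 311×342×24 mm slab whose top surface is at z = 404 mm; four round legs, each 32 mm in diameter, run from the floor (z = 0) to the underside of the seat, each leg's axis is inset half a diameter from the nearest pair of seat edges (so the leg's bounding box is flush with the corner).

C is a chair: 519×386 mm seat, 34 mm thick, top at z = 465 mm, on four 31 mm square corner legs flush with the seat edges. A 32 mm thick backrest slab spans the full seat width, extending 443 mm above the seat top, its back face flush with the seat's +y edge.

Three stools sit around the table at the −y, +y, −x sides. The chair is on top of the table, centred.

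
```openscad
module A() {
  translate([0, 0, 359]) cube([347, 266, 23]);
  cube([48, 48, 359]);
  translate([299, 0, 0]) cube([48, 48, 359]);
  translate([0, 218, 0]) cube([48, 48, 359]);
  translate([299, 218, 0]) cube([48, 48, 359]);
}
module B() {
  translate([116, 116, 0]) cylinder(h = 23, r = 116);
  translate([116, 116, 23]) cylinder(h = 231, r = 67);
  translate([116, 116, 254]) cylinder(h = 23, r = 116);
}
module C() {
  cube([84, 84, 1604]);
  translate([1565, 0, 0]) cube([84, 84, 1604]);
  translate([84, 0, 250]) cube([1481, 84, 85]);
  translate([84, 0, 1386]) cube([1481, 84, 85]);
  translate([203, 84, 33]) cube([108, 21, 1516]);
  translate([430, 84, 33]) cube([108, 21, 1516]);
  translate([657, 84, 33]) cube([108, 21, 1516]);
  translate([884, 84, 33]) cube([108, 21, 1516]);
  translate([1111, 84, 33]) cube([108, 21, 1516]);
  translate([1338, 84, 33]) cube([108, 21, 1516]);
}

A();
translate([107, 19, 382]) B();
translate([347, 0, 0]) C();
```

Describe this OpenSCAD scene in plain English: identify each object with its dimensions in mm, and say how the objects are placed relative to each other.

A is a four-legged stool. The seat is 347×266 mm, 23 mm thick, top at z = 382 mm. It stands on four square legs, each 48×48 mm in cross-section, from z = 0 to the seat underside, each flush with a corner of the seat.

B is a spool: two coaxial disc flanges of radius 116 mm and thickness 23 mm, joined by a core cylinder of radius 67 mm and height 231 mm. The lower flange rests on z = 0 and the three cylinders share a vertical axis.

C is a fence section. Two 84×84 mm posts, 1604 mm tall, stand on the floor with a clear span of 1481 mm between their inner faces. Two horizontal rails of 84×85 mm section span the gap between the posts with their undersides at z = 250 mm and z = 1386 mm, flush with the posts' −y face. 6 pickets, each 108 mm wide, 21 mm thick and 1516 mm tall, are fixed to the +y face of the rails with their bottoms at z = 33 mm, evenly spaced across the span with equal gaps (rounded down to the nearest mm) at the −x end and between each pair — any rounding remainder accumulates at the +x end.

The spool is on top of the stool. The fence section is against the stool's +x side, with their −y faces flush.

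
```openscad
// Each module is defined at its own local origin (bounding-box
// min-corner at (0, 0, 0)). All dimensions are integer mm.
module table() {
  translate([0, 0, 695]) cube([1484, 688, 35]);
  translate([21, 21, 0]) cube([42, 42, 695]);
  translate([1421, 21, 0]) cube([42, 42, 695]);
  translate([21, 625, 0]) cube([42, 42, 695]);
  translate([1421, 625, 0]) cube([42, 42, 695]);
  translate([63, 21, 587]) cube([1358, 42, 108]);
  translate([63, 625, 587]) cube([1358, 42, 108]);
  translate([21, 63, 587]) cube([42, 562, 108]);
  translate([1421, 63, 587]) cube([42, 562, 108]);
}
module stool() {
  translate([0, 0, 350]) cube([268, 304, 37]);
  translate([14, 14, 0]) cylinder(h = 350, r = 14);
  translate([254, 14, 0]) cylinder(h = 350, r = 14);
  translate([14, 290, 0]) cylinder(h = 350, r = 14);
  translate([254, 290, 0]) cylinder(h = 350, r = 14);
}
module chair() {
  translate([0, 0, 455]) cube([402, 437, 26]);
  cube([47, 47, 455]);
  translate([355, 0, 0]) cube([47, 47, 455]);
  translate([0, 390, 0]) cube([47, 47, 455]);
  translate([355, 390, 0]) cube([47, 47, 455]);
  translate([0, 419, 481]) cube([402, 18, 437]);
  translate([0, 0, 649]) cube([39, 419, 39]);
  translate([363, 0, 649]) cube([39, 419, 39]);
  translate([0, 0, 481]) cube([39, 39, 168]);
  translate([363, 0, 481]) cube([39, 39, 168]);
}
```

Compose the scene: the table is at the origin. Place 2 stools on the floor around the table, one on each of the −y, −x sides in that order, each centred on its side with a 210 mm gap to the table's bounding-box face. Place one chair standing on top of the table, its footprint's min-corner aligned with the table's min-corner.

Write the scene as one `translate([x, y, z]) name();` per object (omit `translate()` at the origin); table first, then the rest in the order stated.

table();
translate([608, -514, 0]) stool();
translate([-478, 192, 0]) stool();
translate([0, 0, 730]) chair();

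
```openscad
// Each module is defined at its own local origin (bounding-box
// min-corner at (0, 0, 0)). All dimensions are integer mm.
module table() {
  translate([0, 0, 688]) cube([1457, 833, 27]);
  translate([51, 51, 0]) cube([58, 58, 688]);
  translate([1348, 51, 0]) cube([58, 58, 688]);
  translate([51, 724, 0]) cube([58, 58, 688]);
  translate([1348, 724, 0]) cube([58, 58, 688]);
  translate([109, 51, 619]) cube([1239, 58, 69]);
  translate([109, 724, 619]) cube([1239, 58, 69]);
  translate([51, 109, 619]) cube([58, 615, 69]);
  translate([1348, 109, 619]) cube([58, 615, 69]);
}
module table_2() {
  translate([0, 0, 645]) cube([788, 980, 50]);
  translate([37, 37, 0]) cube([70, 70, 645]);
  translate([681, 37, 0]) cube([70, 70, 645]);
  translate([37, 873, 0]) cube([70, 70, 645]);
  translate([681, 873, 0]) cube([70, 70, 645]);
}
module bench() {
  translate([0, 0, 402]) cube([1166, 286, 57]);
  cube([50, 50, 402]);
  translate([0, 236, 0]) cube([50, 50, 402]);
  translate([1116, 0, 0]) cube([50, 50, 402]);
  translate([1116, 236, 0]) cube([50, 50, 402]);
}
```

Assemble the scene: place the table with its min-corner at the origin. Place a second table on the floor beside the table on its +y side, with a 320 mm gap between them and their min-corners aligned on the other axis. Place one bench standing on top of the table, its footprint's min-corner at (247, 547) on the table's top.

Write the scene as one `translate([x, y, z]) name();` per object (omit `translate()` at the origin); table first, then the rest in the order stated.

table();
translate([0, 1153, 0]) table_2();
translate([247, 547, 715]) bench();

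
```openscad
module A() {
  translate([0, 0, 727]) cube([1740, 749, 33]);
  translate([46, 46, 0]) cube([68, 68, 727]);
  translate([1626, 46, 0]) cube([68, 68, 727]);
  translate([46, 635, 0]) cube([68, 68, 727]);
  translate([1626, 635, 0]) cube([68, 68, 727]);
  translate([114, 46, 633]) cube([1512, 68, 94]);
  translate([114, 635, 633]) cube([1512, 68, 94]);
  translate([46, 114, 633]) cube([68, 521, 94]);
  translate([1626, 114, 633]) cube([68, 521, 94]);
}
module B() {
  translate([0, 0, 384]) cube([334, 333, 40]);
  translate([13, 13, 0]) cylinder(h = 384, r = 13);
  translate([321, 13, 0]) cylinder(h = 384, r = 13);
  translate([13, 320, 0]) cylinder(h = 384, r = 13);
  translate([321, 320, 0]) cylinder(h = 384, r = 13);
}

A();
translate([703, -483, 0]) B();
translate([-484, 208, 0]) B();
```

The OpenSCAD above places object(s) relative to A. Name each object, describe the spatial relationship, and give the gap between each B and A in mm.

Each stool's nearest face is 150 mm from the table's bounding box.

A is a table. B is a stool. Two stools sit around the table at the −y, −x sides. The gap between each stool and the table is 150 mm.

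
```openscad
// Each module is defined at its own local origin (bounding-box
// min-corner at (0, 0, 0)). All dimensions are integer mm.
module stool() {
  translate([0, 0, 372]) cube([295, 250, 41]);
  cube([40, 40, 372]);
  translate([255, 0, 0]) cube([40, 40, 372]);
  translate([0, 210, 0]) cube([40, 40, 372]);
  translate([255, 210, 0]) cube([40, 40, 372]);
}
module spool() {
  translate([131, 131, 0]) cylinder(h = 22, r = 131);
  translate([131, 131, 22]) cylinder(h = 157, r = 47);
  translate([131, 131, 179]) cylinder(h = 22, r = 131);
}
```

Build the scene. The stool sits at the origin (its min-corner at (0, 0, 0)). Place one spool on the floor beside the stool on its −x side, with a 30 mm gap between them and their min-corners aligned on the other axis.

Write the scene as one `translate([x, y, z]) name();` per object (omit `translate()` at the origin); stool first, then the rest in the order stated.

stool();
translate([-292, 0, 0]) spool();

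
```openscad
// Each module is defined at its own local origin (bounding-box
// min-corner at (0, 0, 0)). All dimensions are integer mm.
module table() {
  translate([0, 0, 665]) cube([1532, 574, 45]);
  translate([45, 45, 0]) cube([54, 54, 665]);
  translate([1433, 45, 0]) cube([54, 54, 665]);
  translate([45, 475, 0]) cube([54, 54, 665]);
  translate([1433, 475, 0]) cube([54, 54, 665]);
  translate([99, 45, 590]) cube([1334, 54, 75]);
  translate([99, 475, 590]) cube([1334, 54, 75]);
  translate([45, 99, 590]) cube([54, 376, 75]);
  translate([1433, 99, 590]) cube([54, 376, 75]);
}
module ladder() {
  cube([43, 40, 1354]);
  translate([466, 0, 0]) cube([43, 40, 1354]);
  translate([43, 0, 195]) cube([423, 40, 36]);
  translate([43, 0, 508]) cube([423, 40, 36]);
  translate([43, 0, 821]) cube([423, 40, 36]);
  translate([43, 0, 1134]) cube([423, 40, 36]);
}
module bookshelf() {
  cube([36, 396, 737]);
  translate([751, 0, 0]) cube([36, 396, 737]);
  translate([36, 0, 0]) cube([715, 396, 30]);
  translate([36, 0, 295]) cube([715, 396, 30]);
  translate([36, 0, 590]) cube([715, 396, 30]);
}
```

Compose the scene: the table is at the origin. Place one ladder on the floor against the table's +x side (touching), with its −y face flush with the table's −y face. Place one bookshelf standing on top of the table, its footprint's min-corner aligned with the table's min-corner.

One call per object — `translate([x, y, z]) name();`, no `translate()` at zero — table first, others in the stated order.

table();
translate([1532, 0, 0]) ladder();
translate([0, 0, 710]) bookshelf();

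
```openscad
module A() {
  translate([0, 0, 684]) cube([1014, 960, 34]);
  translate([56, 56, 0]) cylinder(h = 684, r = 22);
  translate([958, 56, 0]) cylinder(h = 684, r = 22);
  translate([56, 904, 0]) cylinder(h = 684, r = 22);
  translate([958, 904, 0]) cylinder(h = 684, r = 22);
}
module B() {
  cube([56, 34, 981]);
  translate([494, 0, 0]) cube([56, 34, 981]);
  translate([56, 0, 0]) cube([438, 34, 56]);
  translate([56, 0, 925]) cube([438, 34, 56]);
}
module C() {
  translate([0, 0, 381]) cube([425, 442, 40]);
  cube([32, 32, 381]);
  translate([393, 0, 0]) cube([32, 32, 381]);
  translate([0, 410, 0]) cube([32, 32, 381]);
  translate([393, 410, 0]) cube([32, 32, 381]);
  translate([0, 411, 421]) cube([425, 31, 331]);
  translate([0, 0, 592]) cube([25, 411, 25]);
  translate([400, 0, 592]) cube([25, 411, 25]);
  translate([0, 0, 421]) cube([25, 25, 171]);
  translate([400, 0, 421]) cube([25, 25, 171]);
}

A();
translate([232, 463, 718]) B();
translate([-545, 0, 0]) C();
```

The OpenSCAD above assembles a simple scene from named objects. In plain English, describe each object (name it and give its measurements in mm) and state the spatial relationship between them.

A is a rectangular dining table. The top is 1014×960×34 mm with its upper surface at z = 718 mm. It stands on four round legs of 44 mm diameter, each leg's bounding box inset 34 mm from the nearest pair of top edges, running from the floor to the underside of the top.

B is a rectangular picture frame lying in the x–z plane (depth along y). The opening is 438 mm wide (x) by 869 mm tall (z), surrounded by a border 56 mm wide on all four sides. The frame is 34 mm deep and is made of two full-height vertical stiles with two horizontal rails fitted between them.

C is a chair: 425×442 mm seat, 40 mm thick, top at z = 421 mm, on four 32 mm square corner legs flush with the seat edges. A 31 mm thick backrest slab spans the full seat width, extending 331 mm above the seat top, its back face flush with the seat's +y edge. Two armrests of 25×25 mm section run along each side from the seat's front edge to the front of the backrest, top faces 196 mm above the seat top and outer faces flush with the seat's x-edges; a 25×25 mm post under the front of each armrest stands on the seat at the front corner.

The picture frame is on top of the table, centred. The chair is on the floor beside the table on its −x side.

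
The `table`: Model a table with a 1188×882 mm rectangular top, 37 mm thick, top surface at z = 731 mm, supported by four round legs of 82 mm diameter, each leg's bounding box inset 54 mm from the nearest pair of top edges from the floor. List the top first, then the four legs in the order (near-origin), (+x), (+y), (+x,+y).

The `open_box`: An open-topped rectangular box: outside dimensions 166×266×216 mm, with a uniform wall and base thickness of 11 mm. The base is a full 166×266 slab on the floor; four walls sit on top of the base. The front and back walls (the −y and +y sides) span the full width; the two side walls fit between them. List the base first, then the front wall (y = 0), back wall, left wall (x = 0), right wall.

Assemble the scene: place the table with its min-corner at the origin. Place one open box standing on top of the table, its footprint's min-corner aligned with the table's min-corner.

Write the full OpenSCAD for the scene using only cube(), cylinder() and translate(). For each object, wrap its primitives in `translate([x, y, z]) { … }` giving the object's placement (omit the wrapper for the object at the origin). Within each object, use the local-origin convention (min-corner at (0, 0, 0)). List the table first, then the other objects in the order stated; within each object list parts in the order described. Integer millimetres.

translate([0, 0, 694]) cube([1188, 882, 37]);
translate([95, 95, 0]) cylinder(h = 694, r = 41);
translate([1093, 95, 0]) cylinder(h = 694, r = 41);
translate([95, 787, 0]) cylinder(h = 694, r = 41);
translate([1093, 787, 0]) cylinder(h = 694, r = 41);
translate([0, 0, 731]) {
  cube([166, 266, 11]);
  translate([0, 0, 11]) cube([166, 11, 205]);
  translate([0, 255, 11]) cube([166, 11, 205]);
  translate([0, 11, 11]) cube([11, 244, 205]);
  translate([155, 11, 11]) cube([11, 244, 205]);
}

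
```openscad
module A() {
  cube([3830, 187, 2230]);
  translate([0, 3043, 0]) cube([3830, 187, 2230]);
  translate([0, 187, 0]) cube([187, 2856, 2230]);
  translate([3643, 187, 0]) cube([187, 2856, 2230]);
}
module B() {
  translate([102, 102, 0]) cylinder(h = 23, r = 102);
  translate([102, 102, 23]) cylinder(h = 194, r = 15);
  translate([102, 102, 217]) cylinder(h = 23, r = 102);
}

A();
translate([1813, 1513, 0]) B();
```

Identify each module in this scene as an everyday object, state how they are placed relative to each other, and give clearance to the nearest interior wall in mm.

Clearances: x = 1626, y = 1326; minimum 1326 mm.

A is a house frame. B is a spool. The spool sits inside the house frame, centred. The clearance to the nearest interior wall is 1326 mm.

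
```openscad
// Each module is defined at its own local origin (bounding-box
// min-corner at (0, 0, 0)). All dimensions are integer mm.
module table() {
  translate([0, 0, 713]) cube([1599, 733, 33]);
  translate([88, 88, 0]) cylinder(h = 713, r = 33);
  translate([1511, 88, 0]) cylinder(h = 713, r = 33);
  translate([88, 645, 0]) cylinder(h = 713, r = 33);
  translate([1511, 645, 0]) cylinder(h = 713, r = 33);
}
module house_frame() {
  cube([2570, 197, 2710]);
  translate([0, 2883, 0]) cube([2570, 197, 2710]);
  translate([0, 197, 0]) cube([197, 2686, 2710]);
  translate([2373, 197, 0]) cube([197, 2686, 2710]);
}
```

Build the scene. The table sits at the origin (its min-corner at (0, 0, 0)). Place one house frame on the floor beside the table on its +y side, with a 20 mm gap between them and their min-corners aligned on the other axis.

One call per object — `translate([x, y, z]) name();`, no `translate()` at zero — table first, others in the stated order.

table();
translate([0, 753, 0]) house_frame();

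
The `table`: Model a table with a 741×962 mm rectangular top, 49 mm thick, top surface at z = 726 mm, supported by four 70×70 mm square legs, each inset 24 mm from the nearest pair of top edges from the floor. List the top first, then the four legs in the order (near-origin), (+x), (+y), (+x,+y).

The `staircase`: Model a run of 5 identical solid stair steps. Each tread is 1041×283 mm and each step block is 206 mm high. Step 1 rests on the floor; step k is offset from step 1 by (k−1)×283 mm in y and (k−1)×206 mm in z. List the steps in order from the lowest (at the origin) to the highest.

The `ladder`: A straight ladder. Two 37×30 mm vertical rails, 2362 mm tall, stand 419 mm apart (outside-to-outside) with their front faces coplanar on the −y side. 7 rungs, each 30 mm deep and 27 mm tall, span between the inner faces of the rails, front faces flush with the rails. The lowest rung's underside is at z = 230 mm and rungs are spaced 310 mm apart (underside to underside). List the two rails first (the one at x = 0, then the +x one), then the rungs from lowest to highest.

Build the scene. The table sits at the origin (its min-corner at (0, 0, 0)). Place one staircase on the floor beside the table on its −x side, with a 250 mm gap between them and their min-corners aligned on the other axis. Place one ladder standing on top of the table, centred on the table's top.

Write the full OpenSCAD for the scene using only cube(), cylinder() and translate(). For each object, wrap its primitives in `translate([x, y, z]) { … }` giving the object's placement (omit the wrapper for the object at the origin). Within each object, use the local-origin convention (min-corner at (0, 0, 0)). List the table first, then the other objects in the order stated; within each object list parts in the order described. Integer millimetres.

translate([0, 0, 677]) cube([741, 962, 49]);
translate([24, 24, 0]) cube([70, 70, 677]);
translate([647, 24, 0]) cube([70, 70, 677]);
translate([24, 868, 0]) cube([70, 70, 677]);
translate([647, 868, 0]) cube([70, 70, 677]);
translate([-1291, 0, 0]) {
  cube([1041, 283, 206]);
  translate([0, 283, 206]) cube([1041, 283, 206]);
  translate([0, 566, 412]) cube([1041, 283, 206]);
  translate([0, 849, 618]) cube([1041, 283, 206]);
  translate([0, 1132, 824]) cube([1041, 283, 206]);
}
translate([161, 466, 726]) {
  cube([37, 30, 2362]);
  translate([382, 0, 0]) cube([37, 30, 2362]);
  translate([37, 0, 230]) cube([345, 30, 27]);
  translate([37, 0, 540]) cube([345, 30, 27]);
  translate([37, 0, 850]) cube([345, 30, 27]);
  translate([37, 0, 1160]) cube([345, 30, 27]);
  translate([37, 0, 1470]) cube([345, 30, 27]);
  translate([37, 0, 1780]) cube([345, 30, 27]);
  translate([37, 0, 2090]) cube([345, 30, 27]);
}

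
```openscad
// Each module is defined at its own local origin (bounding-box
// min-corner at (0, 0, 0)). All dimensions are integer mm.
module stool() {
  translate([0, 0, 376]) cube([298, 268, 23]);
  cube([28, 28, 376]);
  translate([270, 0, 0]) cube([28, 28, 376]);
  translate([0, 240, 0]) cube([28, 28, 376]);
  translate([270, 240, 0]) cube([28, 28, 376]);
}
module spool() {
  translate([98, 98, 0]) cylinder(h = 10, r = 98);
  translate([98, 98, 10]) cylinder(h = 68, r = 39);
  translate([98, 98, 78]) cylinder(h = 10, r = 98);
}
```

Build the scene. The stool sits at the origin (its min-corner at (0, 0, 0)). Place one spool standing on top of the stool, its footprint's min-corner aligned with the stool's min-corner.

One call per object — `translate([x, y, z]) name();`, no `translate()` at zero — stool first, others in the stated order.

stool();
translate([0, 0, 399]) spool();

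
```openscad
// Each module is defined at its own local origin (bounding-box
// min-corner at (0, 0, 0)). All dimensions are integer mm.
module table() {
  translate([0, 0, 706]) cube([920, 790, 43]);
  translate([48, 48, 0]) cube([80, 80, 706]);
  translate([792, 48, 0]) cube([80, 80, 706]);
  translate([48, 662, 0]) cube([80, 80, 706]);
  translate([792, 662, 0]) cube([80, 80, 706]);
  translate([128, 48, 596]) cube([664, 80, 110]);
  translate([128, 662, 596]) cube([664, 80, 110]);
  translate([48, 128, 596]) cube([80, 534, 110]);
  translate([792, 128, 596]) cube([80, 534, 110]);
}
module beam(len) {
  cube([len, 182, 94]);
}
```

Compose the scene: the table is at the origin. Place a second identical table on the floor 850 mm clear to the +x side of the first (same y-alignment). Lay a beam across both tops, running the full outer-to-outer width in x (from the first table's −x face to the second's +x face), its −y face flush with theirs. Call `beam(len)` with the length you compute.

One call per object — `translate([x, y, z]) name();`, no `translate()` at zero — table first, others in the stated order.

table();
translate([1770, 0, 0]) table();
translate([0, 0, 749]) beam(2690);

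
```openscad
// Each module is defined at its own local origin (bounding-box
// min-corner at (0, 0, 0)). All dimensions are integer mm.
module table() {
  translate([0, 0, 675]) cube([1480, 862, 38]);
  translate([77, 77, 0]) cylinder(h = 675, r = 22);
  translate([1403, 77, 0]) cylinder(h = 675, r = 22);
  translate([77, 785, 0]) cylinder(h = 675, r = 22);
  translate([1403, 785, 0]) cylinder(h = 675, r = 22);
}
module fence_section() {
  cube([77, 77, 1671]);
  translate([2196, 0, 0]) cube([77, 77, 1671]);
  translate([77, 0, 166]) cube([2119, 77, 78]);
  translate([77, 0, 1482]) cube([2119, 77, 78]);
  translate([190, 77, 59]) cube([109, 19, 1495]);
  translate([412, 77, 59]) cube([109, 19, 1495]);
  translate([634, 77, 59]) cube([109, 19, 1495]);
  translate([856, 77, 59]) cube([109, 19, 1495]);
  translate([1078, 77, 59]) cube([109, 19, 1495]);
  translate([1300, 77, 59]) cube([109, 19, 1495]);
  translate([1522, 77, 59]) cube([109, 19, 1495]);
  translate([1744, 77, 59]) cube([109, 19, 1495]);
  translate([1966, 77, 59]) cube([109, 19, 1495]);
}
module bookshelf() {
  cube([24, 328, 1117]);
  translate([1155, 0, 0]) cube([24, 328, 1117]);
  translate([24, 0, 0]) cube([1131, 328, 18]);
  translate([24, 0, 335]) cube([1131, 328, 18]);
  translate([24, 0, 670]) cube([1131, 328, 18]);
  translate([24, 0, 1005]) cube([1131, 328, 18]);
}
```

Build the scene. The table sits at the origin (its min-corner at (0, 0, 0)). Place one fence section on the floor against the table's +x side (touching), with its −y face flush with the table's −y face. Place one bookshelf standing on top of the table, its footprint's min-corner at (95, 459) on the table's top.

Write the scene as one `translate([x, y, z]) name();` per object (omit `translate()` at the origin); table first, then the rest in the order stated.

table();
translate([1480, 0, 0]) fence_section();
translate([95, 459, 713]) bookshelf();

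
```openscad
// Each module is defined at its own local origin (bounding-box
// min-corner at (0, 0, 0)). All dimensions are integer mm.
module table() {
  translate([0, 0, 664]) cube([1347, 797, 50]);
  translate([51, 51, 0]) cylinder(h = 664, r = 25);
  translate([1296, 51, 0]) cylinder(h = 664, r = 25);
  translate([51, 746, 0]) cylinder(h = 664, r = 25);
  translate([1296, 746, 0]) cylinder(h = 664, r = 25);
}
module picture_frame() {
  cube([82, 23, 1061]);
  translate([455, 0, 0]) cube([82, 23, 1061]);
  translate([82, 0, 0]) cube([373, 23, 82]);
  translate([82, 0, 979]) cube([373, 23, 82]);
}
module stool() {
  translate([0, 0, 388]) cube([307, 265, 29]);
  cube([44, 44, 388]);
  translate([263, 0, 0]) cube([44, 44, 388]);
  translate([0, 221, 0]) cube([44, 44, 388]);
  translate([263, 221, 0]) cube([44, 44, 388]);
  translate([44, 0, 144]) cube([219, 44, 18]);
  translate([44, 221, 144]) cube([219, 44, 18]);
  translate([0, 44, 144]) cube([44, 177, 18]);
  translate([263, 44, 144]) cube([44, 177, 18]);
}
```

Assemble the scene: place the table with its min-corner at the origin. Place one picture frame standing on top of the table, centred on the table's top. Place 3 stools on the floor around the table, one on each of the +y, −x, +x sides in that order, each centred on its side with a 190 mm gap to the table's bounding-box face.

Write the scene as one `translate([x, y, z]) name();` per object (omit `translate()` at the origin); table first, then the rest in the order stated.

table();
translate([405, 387, 714]) picture_frame();
translate([520, 987, 0]) stool();
translate([-497, 266, 0]) stool();
translate([1537, 266, 0]) stool();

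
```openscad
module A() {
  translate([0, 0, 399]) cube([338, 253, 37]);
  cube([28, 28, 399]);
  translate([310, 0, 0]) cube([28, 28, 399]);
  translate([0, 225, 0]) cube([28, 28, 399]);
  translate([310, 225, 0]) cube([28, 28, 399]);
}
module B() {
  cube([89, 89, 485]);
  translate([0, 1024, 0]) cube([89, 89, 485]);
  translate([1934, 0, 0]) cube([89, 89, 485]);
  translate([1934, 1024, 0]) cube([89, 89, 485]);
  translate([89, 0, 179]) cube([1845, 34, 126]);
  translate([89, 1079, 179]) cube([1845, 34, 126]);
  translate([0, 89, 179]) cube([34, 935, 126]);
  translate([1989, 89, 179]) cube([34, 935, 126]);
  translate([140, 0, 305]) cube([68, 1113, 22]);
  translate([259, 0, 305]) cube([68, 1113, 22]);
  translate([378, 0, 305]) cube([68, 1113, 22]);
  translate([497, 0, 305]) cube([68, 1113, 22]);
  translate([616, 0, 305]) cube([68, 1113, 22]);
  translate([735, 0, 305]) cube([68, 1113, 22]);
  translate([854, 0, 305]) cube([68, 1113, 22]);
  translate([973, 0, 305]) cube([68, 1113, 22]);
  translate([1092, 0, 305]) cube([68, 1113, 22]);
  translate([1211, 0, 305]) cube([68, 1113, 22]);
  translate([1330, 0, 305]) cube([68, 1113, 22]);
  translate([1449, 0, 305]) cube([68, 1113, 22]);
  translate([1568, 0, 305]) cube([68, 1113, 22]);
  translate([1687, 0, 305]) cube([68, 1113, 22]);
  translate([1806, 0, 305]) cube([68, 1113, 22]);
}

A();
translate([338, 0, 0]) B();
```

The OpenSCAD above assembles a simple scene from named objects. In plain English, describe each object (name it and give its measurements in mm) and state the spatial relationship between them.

A is a simple wooden stool: a rectangular seat 338 mm (x) by 253 mm (y), 37 mm thick, top face at z = 436 mm, on four square legs, each 28×28 mm in cross-section. The legs rest on z = 0, each flush with a corner of the seat.

B is a bed frame 2023 mm long (x) by 1113 mm wide (y). Four 89×89 mm corner posts, 485 mm tall, at the corners of the footprint. Four rails of 34 mm thickness and 126 mm height run between adjacent posts with their undersides at z = 179 mm, their outer faces flush with the outside of the frame (the two x-running rails run between the posts' inner faces; the two y-running rails run between the posts' inner faces). 15 slats, each 68 mm wide (x) and 22 mm thick, lie across the top of the two x-running rails, running the full 1113 mm width of the frame in y; the slats are evenly spaced along x between the inner faces of the end posts with equal gaps (rounded down to the nearest mm) at the −x end and between each pair — any rounding remainder accumulates at the +x end.

The bed frame is against the stool's +x side, with their −y faces flush.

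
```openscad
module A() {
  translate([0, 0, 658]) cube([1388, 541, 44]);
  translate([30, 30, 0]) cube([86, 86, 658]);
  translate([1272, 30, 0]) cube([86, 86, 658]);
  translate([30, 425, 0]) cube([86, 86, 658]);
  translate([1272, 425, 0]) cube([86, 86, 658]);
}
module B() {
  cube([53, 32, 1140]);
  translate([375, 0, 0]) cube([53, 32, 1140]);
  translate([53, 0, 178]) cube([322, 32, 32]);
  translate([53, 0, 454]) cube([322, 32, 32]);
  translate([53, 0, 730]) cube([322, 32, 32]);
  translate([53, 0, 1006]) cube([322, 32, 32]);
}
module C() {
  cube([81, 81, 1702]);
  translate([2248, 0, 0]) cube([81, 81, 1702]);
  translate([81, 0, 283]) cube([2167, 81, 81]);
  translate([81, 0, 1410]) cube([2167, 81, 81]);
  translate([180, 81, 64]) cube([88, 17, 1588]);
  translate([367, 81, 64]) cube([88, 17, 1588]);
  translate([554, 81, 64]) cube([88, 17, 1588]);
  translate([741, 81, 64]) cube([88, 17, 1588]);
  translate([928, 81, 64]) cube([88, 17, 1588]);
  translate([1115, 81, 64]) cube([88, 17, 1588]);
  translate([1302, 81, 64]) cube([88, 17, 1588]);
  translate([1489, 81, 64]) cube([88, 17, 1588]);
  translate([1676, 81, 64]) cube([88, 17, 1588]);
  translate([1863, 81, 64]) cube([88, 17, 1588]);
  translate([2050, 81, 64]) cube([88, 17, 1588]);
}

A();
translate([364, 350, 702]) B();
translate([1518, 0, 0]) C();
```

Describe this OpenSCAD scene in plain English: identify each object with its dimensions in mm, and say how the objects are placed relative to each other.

A is a rectangular dining table. The top is 1388×541×44 mm with its upper surface at z = 702 mm. It stands on four 86×86 mm square legs, each inset 30 mm from the nearest pair of top edges, running from the floor to the underside of the top.

B is a straight ladder. Two 53×32 mm vertical rails, 1140 mm tall, stand 428 mm apart (outside-to-outside) with their front faces coplanar on the −y side. 4 rungs, each 32 mm deep and 32 mm tall, span between the inner faces of the rails, front faces flush with the rails. The lowest rung's underside is at z = 178 mm and rungs are spaced 276 mm apart (underside to underside).

C is a fence section. Two 81×81 mm posts, 1702 mm tall, stand on the floor with a clear span of 2167 mm between their inner faces. Two horizontal rails of 81×81 mm section span the gap between the posts with their undersides at z = 283 mm and z = 1410 mm, flush with the posts' −y face. 11 pickets, each 88 mm wide, 17 mm thick and 1588 mm tall, are fixed to the +y face of the rails with their bottoms at z = 64 mm, evenly spaced across the span with equal gaps (rounded down to the nearest mm) at the −x end and between each pair — any rounding remainder accumulates at the +x end.

The ladder is on top of the table. The fence section is on the floor beside the table on its +x side.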